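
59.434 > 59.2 True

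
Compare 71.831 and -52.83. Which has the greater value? 71.831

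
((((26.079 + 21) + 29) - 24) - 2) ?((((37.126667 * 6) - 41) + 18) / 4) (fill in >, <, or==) >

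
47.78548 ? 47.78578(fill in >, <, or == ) <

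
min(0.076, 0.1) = 0.076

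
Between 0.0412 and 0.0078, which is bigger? 0.0412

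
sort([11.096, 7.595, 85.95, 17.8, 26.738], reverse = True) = [85.95, 26.738, 17.8, 11.096, 7.595]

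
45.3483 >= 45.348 True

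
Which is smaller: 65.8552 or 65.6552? 65.6552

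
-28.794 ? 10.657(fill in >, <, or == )<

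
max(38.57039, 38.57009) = 38.57039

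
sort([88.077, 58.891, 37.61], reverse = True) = [88.077, 58.891, 37.61]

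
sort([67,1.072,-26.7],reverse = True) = [67,1.072,-26.7]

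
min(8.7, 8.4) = 8.4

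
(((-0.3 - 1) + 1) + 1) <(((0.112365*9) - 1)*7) False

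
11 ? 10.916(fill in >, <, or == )>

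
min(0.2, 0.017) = 0.017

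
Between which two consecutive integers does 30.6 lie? 30 and 31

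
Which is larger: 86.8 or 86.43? 86.8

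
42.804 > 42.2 True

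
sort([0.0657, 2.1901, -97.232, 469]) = [-97.232, 0.0657, 2.1901, 469]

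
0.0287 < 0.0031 False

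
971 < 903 False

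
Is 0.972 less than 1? Yes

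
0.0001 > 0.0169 False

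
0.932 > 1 False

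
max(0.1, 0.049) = 0.1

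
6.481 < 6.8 True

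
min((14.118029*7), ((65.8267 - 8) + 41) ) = 98.826203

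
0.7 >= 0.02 True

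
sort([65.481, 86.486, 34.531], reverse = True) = [86.486, 65.481, 34.531]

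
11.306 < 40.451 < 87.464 True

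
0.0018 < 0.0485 True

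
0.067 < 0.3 True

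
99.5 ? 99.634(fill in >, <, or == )<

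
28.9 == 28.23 False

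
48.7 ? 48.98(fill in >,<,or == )<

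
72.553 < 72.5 False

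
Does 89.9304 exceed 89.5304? Yes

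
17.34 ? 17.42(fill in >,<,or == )<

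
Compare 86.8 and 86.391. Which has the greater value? 86.8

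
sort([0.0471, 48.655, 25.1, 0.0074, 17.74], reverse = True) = [48.655, 25.1, 17.74, 0.0471, 0.0074]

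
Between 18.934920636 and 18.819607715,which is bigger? 18.934920636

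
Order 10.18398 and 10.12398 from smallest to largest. 10.12398,10.18398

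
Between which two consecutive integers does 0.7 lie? 0 and 1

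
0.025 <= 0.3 True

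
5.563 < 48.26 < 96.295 True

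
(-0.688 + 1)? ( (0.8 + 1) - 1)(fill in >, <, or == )<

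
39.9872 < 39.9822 False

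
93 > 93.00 False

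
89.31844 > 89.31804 True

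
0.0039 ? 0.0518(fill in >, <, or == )<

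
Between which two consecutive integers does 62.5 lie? 62 and 63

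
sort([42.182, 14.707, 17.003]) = [14.707, 17.003, 42.182]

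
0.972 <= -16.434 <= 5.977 False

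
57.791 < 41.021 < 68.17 False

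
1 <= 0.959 False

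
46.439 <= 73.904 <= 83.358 True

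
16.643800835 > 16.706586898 False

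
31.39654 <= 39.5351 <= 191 True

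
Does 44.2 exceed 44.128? Yes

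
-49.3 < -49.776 False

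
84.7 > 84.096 True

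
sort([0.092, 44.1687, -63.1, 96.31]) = [-63.1, 0.092, 44.1687, 96.31]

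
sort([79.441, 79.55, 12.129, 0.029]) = [0.029, 12.129, 79.441, 79.55]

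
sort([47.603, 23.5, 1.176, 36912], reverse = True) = [36912, 47.603, 23.5, 1.176]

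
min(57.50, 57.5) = 57.50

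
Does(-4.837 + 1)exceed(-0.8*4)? No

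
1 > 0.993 True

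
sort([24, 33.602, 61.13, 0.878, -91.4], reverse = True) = [61.13, 33.602, 24, 0.878, -91.4]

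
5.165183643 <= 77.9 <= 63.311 False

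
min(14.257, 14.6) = 14.257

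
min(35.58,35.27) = 35.27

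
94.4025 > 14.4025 True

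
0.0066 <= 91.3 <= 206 True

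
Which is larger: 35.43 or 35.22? 35.43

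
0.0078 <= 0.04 True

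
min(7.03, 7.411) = 7.03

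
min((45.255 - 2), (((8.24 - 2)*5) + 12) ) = 43.2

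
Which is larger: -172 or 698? 698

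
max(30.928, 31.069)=31.069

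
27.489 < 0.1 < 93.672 False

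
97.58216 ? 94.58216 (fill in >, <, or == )>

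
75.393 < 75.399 True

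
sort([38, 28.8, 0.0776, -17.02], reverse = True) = [38, 28.8, 0.0776, -17.02]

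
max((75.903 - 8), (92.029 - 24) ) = 68.029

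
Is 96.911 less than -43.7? No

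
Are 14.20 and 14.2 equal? Yes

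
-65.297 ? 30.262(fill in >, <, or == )<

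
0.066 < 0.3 True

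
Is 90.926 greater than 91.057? No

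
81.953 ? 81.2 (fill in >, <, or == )>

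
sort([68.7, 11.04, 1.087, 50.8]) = [1.087, 11.04, 50.8, 68.7]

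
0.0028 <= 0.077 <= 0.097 True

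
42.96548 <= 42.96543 False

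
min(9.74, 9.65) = 9.65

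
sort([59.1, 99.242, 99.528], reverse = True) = [99.528, 99.242, 59.1]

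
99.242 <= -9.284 False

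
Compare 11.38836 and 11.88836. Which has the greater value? 11.88836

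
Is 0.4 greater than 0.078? Yes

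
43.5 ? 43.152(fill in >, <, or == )>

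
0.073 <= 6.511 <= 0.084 False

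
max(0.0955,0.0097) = 0.0955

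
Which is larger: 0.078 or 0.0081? 0.078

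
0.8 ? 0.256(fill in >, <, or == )>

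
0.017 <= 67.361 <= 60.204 False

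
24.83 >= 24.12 True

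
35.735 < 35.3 False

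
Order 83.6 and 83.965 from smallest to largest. 83.6, 83.965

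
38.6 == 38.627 False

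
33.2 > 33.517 False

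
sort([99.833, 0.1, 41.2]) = [0.1, 41.2, 99.833]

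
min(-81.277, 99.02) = -81.277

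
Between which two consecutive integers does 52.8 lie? 52 and 53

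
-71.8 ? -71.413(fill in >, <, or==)<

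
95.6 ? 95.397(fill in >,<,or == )>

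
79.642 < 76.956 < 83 False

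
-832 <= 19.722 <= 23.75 True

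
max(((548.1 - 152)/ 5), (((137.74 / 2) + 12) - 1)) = 79.87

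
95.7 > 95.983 False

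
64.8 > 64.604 True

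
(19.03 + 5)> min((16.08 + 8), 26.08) False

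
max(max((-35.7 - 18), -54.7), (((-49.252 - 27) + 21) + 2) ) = -53.252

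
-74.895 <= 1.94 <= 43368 True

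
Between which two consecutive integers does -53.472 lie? -54 and -53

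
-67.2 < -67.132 True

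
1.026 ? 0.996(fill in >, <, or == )>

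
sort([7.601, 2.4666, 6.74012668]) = [2.4666, 6.74012668, 7.601]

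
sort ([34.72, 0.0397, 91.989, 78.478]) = [0.0397, 34.72, 78.478, 91.989]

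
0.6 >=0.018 True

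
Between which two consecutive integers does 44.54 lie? 44 and 45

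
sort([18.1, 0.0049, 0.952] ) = [0.0049, 0.952, 18.1]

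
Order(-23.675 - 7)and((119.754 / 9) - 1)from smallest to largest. (-23.675 - 7), ((119.754 / 9) - 1)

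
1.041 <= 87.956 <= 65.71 False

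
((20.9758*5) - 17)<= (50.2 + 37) False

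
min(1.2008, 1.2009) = 1.2008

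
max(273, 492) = 492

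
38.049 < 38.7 True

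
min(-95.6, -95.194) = -95.6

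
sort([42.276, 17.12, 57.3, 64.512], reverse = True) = [64.512, 57.3, 42.276, 17.12]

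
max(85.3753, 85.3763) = 85.3763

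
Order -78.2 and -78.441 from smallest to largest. -78.441, -78.2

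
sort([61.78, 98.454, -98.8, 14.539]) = [-98.8, 14.539, 61.78, 98.454]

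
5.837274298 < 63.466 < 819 True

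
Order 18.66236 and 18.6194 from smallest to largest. 18.6194,18.66236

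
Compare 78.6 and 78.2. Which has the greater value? 78.6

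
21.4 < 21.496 True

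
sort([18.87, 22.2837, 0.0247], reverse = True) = [22.2837, 18.87, 0.0247]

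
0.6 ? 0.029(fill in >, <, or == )>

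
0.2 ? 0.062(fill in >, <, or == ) >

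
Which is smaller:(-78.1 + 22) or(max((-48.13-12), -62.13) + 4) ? (max((-48.13-12), -62.13) + 4)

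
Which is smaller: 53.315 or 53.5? 53.315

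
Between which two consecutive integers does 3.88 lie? 3 and 4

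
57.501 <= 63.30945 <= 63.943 True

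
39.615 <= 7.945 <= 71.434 False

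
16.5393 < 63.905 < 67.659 True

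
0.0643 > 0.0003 True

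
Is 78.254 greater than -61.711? Yes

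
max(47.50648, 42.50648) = 47.50648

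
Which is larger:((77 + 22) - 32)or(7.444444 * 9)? ((77 + 22) - 32)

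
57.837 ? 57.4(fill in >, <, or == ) >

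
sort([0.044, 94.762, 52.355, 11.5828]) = [0.044, 11.5828, 52.355, 94.762]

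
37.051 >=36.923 True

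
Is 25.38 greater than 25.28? Yes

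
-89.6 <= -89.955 False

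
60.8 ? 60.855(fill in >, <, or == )<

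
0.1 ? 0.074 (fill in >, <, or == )>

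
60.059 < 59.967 False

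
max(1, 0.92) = 1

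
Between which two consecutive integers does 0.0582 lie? 0 and 1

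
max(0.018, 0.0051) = 0.018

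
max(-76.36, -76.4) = -76.36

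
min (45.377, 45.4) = 45.377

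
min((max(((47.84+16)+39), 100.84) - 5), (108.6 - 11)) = 97.6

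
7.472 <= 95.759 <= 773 True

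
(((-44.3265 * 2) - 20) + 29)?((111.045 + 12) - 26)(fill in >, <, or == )<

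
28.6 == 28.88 False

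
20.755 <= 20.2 False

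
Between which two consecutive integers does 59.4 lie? 59 and 60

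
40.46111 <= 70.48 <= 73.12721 True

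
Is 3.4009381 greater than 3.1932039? Yes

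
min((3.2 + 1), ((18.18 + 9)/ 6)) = 4.2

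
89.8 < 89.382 False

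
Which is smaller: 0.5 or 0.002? 0.002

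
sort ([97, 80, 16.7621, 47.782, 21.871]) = [16.7621, 21.871, 47.782, 80, 97]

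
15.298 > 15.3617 False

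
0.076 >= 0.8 False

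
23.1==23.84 False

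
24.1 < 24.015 False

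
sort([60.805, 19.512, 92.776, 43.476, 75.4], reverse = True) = [92.776, 75.4, 60.805, 43.476, 19.512]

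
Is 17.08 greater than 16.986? Yes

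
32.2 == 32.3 False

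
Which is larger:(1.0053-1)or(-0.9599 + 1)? (-0.9599 + 1)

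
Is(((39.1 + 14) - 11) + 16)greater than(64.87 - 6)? No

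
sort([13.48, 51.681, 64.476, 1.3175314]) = [1.3175314, 13.48, 51.681, 64.476]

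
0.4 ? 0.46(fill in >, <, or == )<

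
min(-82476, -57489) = -82476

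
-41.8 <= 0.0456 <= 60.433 True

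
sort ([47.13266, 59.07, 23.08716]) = [23.08716, 47.13266, 59.07]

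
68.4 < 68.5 True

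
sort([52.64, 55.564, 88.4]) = [52.64, 55.564, 88.4]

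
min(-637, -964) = -964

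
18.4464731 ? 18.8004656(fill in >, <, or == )<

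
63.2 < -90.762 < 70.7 False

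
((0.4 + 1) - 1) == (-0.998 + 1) False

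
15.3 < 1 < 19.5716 False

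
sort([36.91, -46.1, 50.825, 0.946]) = [-46.1, 0.946, 36.91, 50.825]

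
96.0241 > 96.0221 True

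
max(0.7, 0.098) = 0.7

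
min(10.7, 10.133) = 10.133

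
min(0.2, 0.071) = 0.071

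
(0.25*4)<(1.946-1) False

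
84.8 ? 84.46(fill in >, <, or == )>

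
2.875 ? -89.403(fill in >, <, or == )>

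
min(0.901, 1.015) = 0.901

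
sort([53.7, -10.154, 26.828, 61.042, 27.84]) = [-10.154, 26.828, 27.84, 53.7, 61.042]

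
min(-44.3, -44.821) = -44.821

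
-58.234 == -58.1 False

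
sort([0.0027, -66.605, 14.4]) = [-66.605, 0.0027, 14.4]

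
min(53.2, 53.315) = 53.2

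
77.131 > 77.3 False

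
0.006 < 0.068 True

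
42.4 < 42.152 False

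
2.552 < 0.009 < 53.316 False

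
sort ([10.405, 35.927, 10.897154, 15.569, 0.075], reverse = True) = [35.927, 15.569, 10.897154, 10.405, 0.075]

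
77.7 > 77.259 True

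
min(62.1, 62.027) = 62.027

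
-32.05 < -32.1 False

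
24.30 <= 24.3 True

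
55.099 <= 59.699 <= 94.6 True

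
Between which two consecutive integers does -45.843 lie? -46 and -45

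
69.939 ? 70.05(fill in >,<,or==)<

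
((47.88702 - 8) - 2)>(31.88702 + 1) True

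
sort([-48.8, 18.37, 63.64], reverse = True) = [63.64, 18.37, -48.8]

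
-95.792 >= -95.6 False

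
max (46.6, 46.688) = 46.688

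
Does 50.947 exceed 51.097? No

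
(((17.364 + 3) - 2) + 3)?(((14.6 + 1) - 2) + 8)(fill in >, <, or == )<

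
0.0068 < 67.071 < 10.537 False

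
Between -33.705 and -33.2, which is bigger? -33.2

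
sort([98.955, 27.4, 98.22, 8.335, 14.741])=[8.335, 14.741, 27.4, 98.22, 98.955]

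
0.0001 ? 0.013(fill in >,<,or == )<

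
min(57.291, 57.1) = 57.1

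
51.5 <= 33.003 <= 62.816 False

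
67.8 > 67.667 True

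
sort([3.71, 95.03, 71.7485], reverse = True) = [95.03, 71.7485, 3.71]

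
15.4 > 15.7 False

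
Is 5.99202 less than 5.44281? No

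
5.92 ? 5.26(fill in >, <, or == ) >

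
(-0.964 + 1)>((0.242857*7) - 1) False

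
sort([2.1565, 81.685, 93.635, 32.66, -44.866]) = [-44.866, 2.1565, 32.66, 81.685, 93.635]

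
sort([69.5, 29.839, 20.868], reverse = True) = [69.5, 29.839, 20.868]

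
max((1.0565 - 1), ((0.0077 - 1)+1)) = 0.0565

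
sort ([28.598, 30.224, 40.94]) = [28.598, 30.224, 40.94]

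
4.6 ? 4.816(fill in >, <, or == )<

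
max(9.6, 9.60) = 9.60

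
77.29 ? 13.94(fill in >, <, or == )>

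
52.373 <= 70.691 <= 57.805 False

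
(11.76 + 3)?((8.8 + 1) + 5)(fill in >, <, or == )<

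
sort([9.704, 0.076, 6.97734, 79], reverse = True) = [79, 9.704, 6.97734, 0.076]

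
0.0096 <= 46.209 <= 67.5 True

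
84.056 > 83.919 True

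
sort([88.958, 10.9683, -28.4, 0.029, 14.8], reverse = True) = [88.958, 14.8, 10.9683, 0.029, -28.4]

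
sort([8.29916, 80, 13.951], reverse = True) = [80, 13.951, 8.29916]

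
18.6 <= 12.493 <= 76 False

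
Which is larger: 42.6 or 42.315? 42.6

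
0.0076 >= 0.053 False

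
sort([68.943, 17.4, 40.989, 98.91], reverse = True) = [98.91, 68.943, 40.989, 17.4]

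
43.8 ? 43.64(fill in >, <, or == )>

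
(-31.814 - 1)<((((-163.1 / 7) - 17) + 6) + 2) True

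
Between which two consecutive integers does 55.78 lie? 55 and 56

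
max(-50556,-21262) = -21262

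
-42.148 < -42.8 False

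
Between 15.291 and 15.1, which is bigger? 15.291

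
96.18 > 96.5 False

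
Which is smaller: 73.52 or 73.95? 73.52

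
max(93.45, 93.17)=93.45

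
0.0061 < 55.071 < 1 False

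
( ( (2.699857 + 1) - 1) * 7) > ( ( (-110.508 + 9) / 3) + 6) True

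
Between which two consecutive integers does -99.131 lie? -100 and -99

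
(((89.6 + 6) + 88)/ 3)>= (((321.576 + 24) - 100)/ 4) False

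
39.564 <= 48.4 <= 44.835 False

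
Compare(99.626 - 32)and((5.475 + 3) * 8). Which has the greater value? ((5.475 + 3) * 8)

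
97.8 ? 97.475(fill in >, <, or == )>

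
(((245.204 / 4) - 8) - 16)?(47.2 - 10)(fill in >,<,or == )>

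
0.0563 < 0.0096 False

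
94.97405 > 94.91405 True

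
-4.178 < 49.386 True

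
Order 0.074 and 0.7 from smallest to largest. 0.074, 0.7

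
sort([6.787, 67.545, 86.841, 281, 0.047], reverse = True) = [281, 86.841, 67.545, 6.787, 0.047]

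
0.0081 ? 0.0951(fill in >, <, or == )<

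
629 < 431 False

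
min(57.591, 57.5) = 57.5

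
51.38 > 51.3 True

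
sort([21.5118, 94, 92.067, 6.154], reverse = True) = [94, 92.067, 21.5118, 6.154]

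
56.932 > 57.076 False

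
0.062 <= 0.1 True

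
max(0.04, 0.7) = 0.7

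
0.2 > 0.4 False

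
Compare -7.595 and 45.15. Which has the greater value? 45.15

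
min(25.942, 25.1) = 25.1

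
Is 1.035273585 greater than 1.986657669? No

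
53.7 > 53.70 False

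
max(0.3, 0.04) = 0.3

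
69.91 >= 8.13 True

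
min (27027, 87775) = 27027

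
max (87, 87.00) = 87.00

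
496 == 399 False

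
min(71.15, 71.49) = 71.15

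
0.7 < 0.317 False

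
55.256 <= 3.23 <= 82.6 False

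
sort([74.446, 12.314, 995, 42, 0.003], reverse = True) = [995, 74.446, 42, 12.314, 0.003]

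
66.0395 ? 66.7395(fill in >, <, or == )<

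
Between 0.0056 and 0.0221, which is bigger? 0.0221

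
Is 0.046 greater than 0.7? No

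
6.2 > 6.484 False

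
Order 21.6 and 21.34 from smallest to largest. 21.34, 21.6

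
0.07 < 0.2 True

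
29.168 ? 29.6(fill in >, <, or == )<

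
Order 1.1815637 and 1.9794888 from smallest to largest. 1.1815637, 1.9794888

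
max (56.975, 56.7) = 56.975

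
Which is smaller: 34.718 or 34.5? 34.5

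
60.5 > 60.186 True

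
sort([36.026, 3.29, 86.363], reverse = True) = [86.363, 36.026, 3.29]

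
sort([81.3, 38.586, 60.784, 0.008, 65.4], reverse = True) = [81.3, 65.4, 60.784, 38.586, 0.008]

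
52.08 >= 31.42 True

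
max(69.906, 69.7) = 69.906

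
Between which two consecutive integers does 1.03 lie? 1 and 2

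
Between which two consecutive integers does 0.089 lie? 0 and 1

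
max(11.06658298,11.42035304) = 11.42035304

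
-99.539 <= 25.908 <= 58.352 True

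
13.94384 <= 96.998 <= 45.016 False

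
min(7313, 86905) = 7313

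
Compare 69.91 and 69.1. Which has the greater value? 69.91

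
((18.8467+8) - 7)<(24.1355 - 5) False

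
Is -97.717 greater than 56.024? No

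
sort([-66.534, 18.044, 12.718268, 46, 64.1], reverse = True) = [64.1, 46, 18.044, 12.718268, -66.534]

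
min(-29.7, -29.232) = -29.7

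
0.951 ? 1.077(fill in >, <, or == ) <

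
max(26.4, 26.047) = 26.4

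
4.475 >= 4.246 True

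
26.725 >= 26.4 True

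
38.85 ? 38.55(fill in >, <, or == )>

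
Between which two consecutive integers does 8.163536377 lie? 8 and 9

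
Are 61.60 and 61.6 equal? Yes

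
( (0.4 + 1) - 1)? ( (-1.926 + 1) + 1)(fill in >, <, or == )>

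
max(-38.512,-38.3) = -38.3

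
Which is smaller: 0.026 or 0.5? 0.026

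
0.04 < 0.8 True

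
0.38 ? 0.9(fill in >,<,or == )<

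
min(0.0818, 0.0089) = 0.0089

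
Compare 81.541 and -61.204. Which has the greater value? 81.541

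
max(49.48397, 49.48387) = 49.48397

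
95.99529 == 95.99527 False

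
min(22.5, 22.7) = 22.5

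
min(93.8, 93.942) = 93.8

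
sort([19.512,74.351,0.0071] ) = [0.0071,19.512,74.351]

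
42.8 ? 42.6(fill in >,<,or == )>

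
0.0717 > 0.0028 True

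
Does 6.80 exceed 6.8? No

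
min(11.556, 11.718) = 11.556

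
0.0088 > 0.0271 False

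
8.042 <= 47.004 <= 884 True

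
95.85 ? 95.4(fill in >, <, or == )>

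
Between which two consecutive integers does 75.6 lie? 75 and 76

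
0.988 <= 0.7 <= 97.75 False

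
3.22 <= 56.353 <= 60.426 True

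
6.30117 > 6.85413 False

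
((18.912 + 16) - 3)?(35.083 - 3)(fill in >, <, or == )<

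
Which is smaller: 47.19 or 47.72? 47.19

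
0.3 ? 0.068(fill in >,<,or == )>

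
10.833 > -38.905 True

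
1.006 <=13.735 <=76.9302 True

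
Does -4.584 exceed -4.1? No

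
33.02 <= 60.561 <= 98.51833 True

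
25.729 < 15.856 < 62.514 False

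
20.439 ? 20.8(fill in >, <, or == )<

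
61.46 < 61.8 True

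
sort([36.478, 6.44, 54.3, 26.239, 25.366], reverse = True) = [54.3, 36.478, 26.239, 25.366, 6.44]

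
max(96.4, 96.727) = 96.727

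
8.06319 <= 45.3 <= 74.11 True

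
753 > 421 True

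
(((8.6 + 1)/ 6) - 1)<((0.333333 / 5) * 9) False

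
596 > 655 False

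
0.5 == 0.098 False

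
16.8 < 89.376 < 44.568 False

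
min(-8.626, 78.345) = -8.626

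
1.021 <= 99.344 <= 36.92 False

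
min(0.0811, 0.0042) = 0.0042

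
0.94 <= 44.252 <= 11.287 False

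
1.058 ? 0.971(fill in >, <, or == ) >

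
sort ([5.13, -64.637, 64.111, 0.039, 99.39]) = [-64.637, 0.039, 5.13, 64.111, 99.39]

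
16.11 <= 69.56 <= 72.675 True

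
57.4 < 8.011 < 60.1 False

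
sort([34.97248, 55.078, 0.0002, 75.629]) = [0.0002, 34.97248, 55.078, 75.629]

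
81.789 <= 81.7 False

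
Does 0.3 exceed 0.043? Yes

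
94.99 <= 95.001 True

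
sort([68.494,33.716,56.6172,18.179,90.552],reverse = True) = [90.552,68.494,56.6172,33.716,18.179]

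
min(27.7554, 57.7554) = 27.7554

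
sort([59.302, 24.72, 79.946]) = [24.72, 59.302, 79.946]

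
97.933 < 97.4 False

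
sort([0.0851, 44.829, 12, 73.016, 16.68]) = [0.0851, 12, 16.68, 44.829, 73.016]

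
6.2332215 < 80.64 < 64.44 False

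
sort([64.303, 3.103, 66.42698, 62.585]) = [3.103, 62.585, 64.303, 66.42698]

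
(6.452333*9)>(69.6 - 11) False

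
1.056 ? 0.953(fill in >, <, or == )>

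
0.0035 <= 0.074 True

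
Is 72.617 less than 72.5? No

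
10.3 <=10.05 False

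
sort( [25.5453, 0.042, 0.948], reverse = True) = [25.5453, 0.948, 0.042]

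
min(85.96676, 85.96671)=85.96671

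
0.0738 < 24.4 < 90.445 True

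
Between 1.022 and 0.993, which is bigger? 1.022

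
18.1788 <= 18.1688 False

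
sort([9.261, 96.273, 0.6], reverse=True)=[96.273, 9.261, 0.6]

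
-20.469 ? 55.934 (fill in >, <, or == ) <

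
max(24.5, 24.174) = 24.5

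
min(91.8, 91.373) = 91.373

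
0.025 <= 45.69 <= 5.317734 False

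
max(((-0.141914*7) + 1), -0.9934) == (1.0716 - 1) False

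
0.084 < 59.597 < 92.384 True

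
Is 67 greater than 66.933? Yes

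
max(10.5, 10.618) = 10.618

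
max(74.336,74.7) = 74.7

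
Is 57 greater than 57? No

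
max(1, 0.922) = 1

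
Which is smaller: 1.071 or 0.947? 0.947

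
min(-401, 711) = -401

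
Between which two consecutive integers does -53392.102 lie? -53393 and -53392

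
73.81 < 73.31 False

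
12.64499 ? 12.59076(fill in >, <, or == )>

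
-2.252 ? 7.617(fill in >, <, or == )<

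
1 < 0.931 False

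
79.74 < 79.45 False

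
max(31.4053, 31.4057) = 31.4057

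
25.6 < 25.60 False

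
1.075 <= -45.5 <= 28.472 False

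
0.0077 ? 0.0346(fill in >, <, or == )<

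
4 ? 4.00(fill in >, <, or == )==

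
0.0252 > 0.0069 True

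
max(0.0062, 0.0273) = 0.0273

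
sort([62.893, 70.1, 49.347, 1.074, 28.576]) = [1.074, 28.576, 49.347, 62.893, 70.1]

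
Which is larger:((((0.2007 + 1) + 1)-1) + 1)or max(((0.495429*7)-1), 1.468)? max(((0.495429*7)-1), 1.468)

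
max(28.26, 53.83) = 53.83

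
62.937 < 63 True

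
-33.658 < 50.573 True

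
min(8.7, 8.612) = 8.612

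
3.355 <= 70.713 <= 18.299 False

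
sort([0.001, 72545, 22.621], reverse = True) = [72545, 22.621, 0.001]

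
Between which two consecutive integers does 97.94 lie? 97 and 98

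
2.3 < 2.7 True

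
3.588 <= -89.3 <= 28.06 False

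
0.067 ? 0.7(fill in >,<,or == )<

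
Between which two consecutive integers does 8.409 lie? 8 and 9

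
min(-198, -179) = -198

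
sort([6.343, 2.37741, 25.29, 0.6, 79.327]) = [0.6, 2.37741, 6.343, 25.29, 79.327]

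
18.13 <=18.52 True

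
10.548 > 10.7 False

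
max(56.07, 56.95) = 56.95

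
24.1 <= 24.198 True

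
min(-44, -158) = -158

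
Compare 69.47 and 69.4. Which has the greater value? 69.47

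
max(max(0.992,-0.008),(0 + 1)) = 1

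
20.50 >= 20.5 True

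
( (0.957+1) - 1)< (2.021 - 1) True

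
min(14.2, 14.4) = 14.2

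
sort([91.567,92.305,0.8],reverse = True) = [92.305,91.567,0.8]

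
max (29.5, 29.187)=29.5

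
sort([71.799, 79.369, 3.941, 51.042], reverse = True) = [79.369, 71.799, 51.042, 3.941]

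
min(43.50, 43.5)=43.50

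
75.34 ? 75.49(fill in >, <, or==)<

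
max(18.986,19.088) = 19.088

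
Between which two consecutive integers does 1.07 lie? 1 and 2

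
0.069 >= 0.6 False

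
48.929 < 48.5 False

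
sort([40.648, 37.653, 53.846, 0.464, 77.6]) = [0.464, 37.653, 40.648, 53.846, 77.6]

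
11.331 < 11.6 True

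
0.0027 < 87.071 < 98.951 True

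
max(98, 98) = 98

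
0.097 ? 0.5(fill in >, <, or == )<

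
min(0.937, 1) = 0.937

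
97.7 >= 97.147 True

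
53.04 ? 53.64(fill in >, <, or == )<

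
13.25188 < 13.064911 False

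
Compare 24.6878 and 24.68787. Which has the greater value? 24.68787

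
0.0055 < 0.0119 True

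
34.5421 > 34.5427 False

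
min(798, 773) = 773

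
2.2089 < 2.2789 True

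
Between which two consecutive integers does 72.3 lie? 72 and 73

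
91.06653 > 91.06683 False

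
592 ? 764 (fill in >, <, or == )<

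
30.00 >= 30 True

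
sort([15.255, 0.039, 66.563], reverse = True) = [66.563, 15.255, 0.039]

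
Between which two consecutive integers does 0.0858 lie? 0 and 1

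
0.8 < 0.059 False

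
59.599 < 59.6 True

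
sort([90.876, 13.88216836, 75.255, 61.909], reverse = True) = [90.876, 75.255, 61.909, 13.88216836]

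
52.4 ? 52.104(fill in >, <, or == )>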